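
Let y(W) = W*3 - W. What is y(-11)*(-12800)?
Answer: 281600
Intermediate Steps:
y(W) = 2*W (y(W) = 3*W - W = 2*W)
y(-11)*(-12800) = (2*(-11))*(-12800) = -22*(-12800) = 281600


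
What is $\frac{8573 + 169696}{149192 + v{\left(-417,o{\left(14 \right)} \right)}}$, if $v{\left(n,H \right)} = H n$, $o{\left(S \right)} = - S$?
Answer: $\frac{178269}{155030} \approx 1.1499$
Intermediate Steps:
$\frac{8573 + 169696}{149192 + v{\left(-417,o{\left(14 \right)} \right)}} = \frac{8573 + 169696}{149192 + \left(-1\right) 14 \left(-417\right)} = \frac{178269}{149192 - -5838} = \frac{178269}{149192 + 5838} = \frac{178269}{155030}$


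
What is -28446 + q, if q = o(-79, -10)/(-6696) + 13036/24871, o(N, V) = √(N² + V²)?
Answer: -707467430/24871 - √6341/6696 ≈ -28446.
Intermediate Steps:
q = 13036/24871 - √6341/6696 (q = √((-79)² + (-10)²)/(-6696) + 13036/24871 = √(6241 + 100)*(-1/6696) + 13036*(1/24871) = √6341*(-1/6696) + 13036/24871 = -√6341/6696 + 13036/24871 = 13036/24871 - √6341/6696 ≈ 0.51225)
-28446 + q = -28446 + (13036/24871 - √6341/6696) = -707467430/24871 - √6341/6696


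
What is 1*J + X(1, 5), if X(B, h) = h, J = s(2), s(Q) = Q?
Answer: 7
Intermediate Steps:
J = 2
1*J + X(1, 5) = 1*2 + 5 = 2 + 5 = 7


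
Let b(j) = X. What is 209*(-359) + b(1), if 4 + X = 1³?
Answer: -75034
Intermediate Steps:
X = -3 (X = -4 + 1³ = -4 + 1 = -3)
b(j) = -3
209*(-359) + b(1) = 209*(-359) - 3 = -75031 - 3 = -75034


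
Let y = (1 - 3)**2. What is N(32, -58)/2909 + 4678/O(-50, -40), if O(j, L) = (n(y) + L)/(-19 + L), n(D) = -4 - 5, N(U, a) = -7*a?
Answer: 802909712/142541 ≈ 5632.8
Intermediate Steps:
y = 4 (y = (-2)**2 = 4)
n(D) = -9
O(j, L) = (-9 + L)/(-19 + L)
N(32, -58)/2909 + 4678/O(-50, -40) = -7*(-58)/2909 + 4678/(((-9 - 40)/(-19 - 40))) = 406*(1/2909) + 4678/((-49/(-59))) = 406/2909 + 4678/((-1/59*(-49))) = 406/2909 + 4678/(49/59) = 406/2909 + 4678*(59/49) = 406/2909 + 276002/49 = 802909712/142541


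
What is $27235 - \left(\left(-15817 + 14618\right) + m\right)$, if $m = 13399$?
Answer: $15035$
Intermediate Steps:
$27235 - \left(\left(-15817 + 14618\right) + m\right) = 27235 - \left(\left(-15817 + 14618\right) + 13399\right) = 27235 - \left(-1199 + 13399\right) = 27235 - 12200 = 15035$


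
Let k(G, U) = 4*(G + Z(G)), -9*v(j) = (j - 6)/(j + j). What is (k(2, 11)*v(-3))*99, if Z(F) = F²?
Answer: -396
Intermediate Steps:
v(j) = -(-6 + j)/(18*j) (v(j) = -(j - 6)/(9*(j + j)) = -(-6 + j)/(9*(2*j)) = -(-6 + j)*1/(2*j)/9 = -(-6 + j)/(18*j))
k(G, U) = 4*G + 4*G² (k(G, U) = 4*(G + G²) = 4*G + 4*G²)
(k(2, 11)*v(-3))*99 = ((4*2*(1 + 2))*((1/18)*(6 - 1*(-3))/(-3)))*99 = ((4*2*3)*((1/18)*(-⅓)*(6 + 3)))*99 = (24*((1/18)*(-⅓)*9))*99 = (24*(-⅙))*99 = -4*99 = -396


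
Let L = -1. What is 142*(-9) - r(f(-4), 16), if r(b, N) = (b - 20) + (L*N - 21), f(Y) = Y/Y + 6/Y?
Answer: -2441/2 ≈ -1220.5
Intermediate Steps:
f(Y) = 1 + 6/Y
r(b, N) = -41 + b - N (r(b, N) = (b - 20) + (-N - 21) = (-20 + b) + (-21 - N) = -41 + b - N)
142*(-9) - r(f(-4), 16) = 142*(-9) - (-41 + (6 - 4)/(-4) - 1*16) = -1278 - (-41 - ¼*2 - 16) = -1278 - (-41 - ½ - 16) = -1278 - 1*(-115/2) = -1278 + 115/2 = -2441/2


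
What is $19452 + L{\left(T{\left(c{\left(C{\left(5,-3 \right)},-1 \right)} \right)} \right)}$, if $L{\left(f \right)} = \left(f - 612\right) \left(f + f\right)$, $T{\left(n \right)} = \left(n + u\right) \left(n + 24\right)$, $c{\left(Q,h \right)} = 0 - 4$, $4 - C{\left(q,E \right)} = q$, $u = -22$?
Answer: $1196732$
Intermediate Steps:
$C{\left(q,E \right)} = 4 - q$
$c{\left(Q,h \right)} = -4$ ($c{\left(Q,h \right)} = 0 - 4 = -4$)
$T{\left(n \right)} = \left(-22 + n\right) \left(24 + n\right)$ ($T{\left(n \right)} = \left(n - 22\right) \left(n + 24\right) = \left(-22 + n\right) \left(24 + n\right)$)
$L{\left(f \right)} = 2 f \left(-612 + f\right)$ ($L{\left(f \right)} = \left(-612 + f\right) 2 f = 2 f \left(-612 + f\right)$)
$19452 + L{\left(T{\left(c{\left(C{\left(5,-3 \right)},-1 \right)} \right)} \right)} = 19452 + 2 \left(-528 + \left(-4\right)^{2} + 2 \left(-4\right)\right) \left(-612 + \left(-528 + \left(-4\right)^{2} + 2 \left(-4\right)\right)\right) = 19452 + 2 \left(-528 + 16 - 8\right) \left(-612 - 520\right) = 19452 + 2 \left(-520\right) \left(-612 - 520\right) = 19452 + 2 \left(-520\right) \left(-1132\right) = 19452 + 1177280 = 1196732$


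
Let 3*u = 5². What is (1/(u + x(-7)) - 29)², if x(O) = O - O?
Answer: 521284/625 ≈ 834.05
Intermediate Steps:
u = 25/3 (u = (⅓)*5² = (⅓)*25 = 25/3 ≈ 8.3333)
x(O) = 0
(1/(u + x(-7)) - 29)² = (1/(25/3 + 0) - 29)² = (1/(25/3) - 29)² = (3/25 - 29)² = (-722/25)² = 521284/625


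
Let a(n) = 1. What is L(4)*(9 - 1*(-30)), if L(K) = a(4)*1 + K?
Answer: 195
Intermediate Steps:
L(K) = 1 + K (L(K) = 1*1 + K = 1 + K)
L(4)*(9 - 1*(-30)) = (1 + 4)*(9 - 1*(-30)) = 5*(9 + 30) = 5*39 = 195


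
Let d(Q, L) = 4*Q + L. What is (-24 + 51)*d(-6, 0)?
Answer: -648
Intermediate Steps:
d(Q, L) = L + 4*Q
(-24 + 51)*d(-6, 0) = (-24 + 51)*(0 + 4*(-6)) = 27*(0 - 24) = 27*(-24) = -648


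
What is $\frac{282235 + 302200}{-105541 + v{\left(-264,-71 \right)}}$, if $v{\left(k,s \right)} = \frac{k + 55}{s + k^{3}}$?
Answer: $- \frac{10753495879525}{1941934874706} \approx -5.5375$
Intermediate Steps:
$v{\left(k,s \right)} = \frac{55 + k}{s + k^{3}}$
$\frac{282235 + 302200}{-105541 + v{\left(-264,-71 \right)}} = \frac{282235 + 302200}{-105541 + \frac{55 - 264}{-71 + \left(-264\right)^{3}}} = \frac{584435}{-105541 + \frac{1}{-71 - 18399744} \left(-209\right)} = \frac{584435}{-105541 + \frac{1}{-18399815} \left(-209\right)} = \frac{584435}{-105541 - - \frac{209}{18399815}} = \frac{584435}{-105541 + \frac{209}{18399815}} = \frac{584435}{- \frac{1941934874706}{18399815}} = 584435 \left(- \frac{18399815}{1941934874706}\right) = - \frac{10753495879525}{1941934874706}$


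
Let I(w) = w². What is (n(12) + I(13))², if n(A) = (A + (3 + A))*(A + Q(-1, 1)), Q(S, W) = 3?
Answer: 329476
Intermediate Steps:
n(A) = (3 + A)*(3 + 2*A) (n(A) = (A + (3 + A))*(A + 3) = (3 + 2*A)*(3 + A) = (3 + A)*(3 + 2*A))
(n(12) + I(13))² = ((9 + 2*12² + 9*12) + 13²)² = ((9 + 2*144 + 108) + 169)² = ((9 + 288 + 108) + 169)² = (405 + 169)² = 574² = 329476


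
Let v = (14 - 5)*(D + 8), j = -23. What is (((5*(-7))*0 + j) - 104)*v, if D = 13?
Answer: -24003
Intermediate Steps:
v = 189 (v = (14 - 5)*(13 + 8) = 9*21 = 189)
(((5*(-7))*0 + j) - 104)*v = (((5*(-7))*0 - 23) - 104)*189 = ((-35*0 - 23) - 104)*189 = ((0 - 23) - 104)*189 = (-23 - 104)*189 = -127*189 = -24003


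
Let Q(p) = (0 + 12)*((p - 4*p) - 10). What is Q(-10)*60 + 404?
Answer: 14804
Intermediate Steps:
Q(p) = -120 - 36*p (Q(p) = 12*(-3*p - 10) = 12*(-10 - 3*p) = -120 - 36*p)
Q(-10)*60 + 404 = (-120 - 36*(-10))*60 + 404 = (-120 + 360)*60 + 404 = 240*60 + 404 = 14400 + 404 = 14804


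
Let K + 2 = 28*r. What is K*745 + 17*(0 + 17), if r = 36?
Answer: 749759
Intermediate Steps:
K = 1006 (K = -2 + 28*36 = -2 + 1008 = 1006)
K*745 + 17*(0 + 17) = 1006*745 + 17*(0 + 17) = 749470 + 17*17 = 749470 + 289 = 749759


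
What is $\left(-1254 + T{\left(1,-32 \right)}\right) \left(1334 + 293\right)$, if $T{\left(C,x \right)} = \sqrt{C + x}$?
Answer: $-2040258 + 1627 i \sqrt{31} \approx -2.0403 \cdot 10^{6} + 9058.8 i$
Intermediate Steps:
$\left(-1254 + T{\left(1,-32 \right)}\right) \left(1334 + 293\right) = \left(-1254 + \sqrt{1 - 32}\right) \left(1334 + 293\right) = \left(-1254 + \sqrt{-31}\right) 1627 = \left(-1254 + i \sqrt{31}\right) 1627 = -2040258 + 1627 i \sqrt{31}$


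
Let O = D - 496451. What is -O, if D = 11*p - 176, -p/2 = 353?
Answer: 504393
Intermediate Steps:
p = -706 (p = -2*353 = -706)
D = -7942 (D = 11*(-706) - 176 = -7766 - 176 = -7942)
O = -504393 (O = -7942 - 496451 = -504393)
-O = -1*(-504393) = 504393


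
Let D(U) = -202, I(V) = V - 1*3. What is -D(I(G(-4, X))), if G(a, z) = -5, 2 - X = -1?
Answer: 202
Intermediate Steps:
X = 3 (X = 2 - 1*(-1) = 2 + 1 = 3)
I(V) = -3 + V (I(V) = V - 3 = -3 + V)
-D(I(G(-4, X))) = -1*(-202) = 202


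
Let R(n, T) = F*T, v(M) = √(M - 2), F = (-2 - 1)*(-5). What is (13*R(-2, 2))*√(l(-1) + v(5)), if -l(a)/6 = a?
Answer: 390*√(6 + √3) ≈ 1084.5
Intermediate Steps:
F = 15 (F = -3*(-5) = 15)
l(a) = -6*a
v(M) = √(-2 + M)
R(n, T) = 15*T
(13*R(-2, 2))*√(l(-1) + v(5)) = (13*(15*2))*√(-6*(-1) + √(-2 + 5)) = (13*30)*√(6 + √3) = 390*√(6 + √3)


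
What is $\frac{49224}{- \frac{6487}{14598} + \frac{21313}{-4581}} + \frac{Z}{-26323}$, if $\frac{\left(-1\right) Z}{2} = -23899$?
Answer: $- \frac{9629529656935526}{996893310787} \approx -9659.5$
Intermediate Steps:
$Z = 47798$ ($Z = \left(-2\right) \left(-23899\right) = 47798$)
$\frac{49224}{- \frac{6487}{14598} + \frac{21313}{-4581}} + \frac{Z}{-26323} = \frac{49224}{- \frac{6487}{14598} + \frac{21313}{-4581}} + \frac{47798}{-26323} = \frac{49224}{\left(-6487\right) \frac{1}{14598} + 21313 \left(- \frac{1}{4581}\right)} + 47798 \left(- \frac{1}{26323}\right) = \frac{49224}{- \frac{6487}{14598} - \frac{21313}{4581}} - \frac{47798}{26323} = \frac{49224}{- \frac{37871569}{7430382}} - \frac{47798}{26323} = 49224 \left(- \frac{7430382}{37871569}\right) - \frac{47798}{26323} = - \frac{365753123568}{37871569} - \frac{47798}{26323} = - \frac{9629529656935526}{996893310787}$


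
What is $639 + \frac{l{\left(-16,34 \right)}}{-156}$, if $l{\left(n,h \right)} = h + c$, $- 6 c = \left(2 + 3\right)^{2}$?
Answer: $\frac{597925}{936} \approx 638.81$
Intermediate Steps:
$c = - \frac{25}{6}$ ($c = - \frac{\left(2 + 3\right)^{2}}{6} = - \frac{5^{2}}{6} = \left(- \frac{1}{6}\right) 25 = - \frac{25}{6} \approx -4.1667$)
$l{\left(n,h \right)} = - \frac{25}{6} + h$ ($l{\left(n,h \right)} = h - \frac{25}{6} = - \frac{25}{6} + h$)
$639 + \frac{l{\left(-16,34 \right)}}{-156} = 639 + \frac{- \frac{25}{6} + 34}{-156} = 639 + \frac{179}{6} \left(- \frac{1}{156}\right) = 639 - \frac{179}{936} = \frac{597925}{936}$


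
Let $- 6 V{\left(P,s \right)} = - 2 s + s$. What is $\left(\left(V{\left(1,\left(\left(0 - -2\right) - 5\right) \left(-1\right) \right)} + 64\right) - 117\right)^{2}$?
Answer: $\frac{11025}{4} \approx 2756.3$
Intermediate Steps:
$V{\left(P,s \right)} = \frac{s}{6}$ ($V{\left(P,s \right)} = - \frac{- 2 s + s}{6} = - \frac{\left(-1\right) s}{6} = \frac{s}{6}$)
$\left(\left(V{\left(1,\left(\left(0 - -2\right) - 5\right) \left(-1\right) \right)} + 64\right) - 117\right)^{2} = \left(\left(\frac{\left(\left(0 - -2\right) - 5\right) \left(-1\right)}{6} + 64\right) - 117\right)^{2} = \left(\left(\frac{\left(\left(0 + 2\right) - 5\right) \left(-1\right)}{6} + 64\right) - 117\right)^{2} = \left(\left(\frac{\left(2 - 5\right) \left(-1\right)}{6} + 64\right) - 117\right)^{2} = \left(\left(\frac{\left(-3\right) \left(-1\right)}{6} + 64\right) - 117\right)^{2} = \left(\left(\frac{1}{6} \cdot 3 + 64\right) - 117\right)^{2} = \left(\left(\frac{1}{2} + 64\right) - 117\right)^{2} = \left(\frac{129}{2} - 117\right)^{2} = \left(- \frac{105}{2}\right)^{2} = \frac{11025}{4}$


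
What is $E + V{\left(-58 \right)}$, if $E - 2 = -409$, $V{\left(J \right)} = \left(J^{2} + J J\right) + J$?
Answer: $6263$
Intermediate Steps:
$V{\left(J \right)} = J + 2 J^{2}$ ($V{\left(J \right)} = \left(J^{2} + J^{2}\right) + J = 2 J^{2} + J = J + 2 J^{2}$)
$E = -407$ ($E = 2 - 409 = -407$)
$E + V{\left(-58 \right)} = -407 - 58 \left(1 + 2 \left(-58\right)\right) = -407 - 58 \left(1 - 116\right) = -407 - -6670 = -407 + 6670 = 6263$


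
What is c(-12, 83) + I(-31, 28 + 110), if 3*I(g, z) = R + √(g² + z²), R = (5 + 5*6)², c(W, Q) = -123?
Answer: 856/3 + √20005/3 ≈ 332.48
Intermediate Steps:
R = 1225 (R = (5 + 30)² = 35² = 1225)
I(g, z) = 1225/3 + √(g² + z²)/3 (I(g, z) = (1225 + √(g² + z²))/3 = 1225/3 + √(g² + z²)/3)
c(-12, 83) + I(-31, 28 + 110) = -123 + (1225/3 + √((-31)² + (28 + 110)²)/3) = -123 + (1225/3 + √(961 + 138²)/3) = -123 + (1225/3 + √(961 + 19044)/3) = -123 + (1225/3 + √20005/3) = 856/3 + √20005/3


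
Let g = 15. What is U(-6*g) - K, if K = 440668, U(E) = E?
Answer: -440758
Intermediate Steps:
U(-6*g) - K = -6*15 - 1*440668 = -90 - 440668 = -440758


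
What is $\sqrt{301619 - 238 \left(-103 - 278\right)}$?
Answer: $\sqrt{392297} \approx 626.34$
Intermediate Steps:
$\sqrt{301619 - 238 \left(-103 - 278\right)} = \sqrt{301619 - -90678} = \sqrt{301619 + 90678} = \sqrt{392297}$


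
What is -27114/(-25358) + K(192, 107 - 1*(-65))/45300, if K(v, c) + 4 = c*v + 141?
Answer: 1034580419/574358700 ≈ 1.8013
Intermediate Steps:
K(v, c) = 137 + c*v (K(v, c) = -4 + (c*v + 141) = -4 + (141 + c*v) = 137 + c*v)
-27114/(-25358) + K(192, 107 - 1*(-65))/45300 = -27114/(-25358) + (137 + (107 - 1*(-65))*192)/45300 = -27114*(-1/25358) + (137 + (107 + 65)*192)*(1/45300) = 13557/12679 + (137 + 172*192)*(1/45300) = 13557/12679 + (137 + 33024)*(1/45300) = 13557/12679 + 33161*(1/45300) = 13557/12679 + 33161/45300 = 1034580419/574358700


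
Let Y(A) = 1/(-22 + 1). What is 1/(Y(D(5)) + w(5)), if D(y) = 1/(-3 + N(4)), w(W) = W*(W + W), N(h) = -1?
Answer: 21/1049 ≈ 0.020019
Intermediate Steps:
w(W) = 2*W² (w(W) = W*(2*W) = 2*W²)
D(y) = -¼ (D(y) = 1/(-3 - 1) = 1/(-4) = -¼)
Y(A) = -1/21 (Y(A) = 1/(-21) = -1/21)
1/(Y(D(5)) + w(5)) = 1/(-1/21 + 2*5²) = 1/(-1/21 + 2*25) = 1/(-1/21 + 50) = 1/(1049/21) = 21/1049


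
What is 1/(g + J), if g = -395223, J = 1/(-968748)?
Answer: -968748/382871490805 ≈ -2.5302e-6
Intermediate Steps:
J = -1/968748 ≈ -1.0323e-6
1/(g + J) = 1/(-395223 - 1/968748) = 1/(-382871490805/968748) = -968748/382871490805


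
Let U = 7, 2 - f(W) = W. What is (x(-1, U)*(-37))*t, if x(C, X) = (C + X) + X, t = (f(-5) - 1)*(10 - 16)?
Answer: 17316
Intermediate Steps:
f(W) = 2 - W
t = -36 (t = ((2 - 1*(-5)) - 1)*(10 - 16) = ((2 + 5) - 1)*(-6) = (7 - 1)*(-6) = 6*(-6) = -36)
x(C, X) = C + 2*X
(x(-1, U)*(-37))*t = ((-1 + 2*7)*(-37))*(-36) = ((-1 + 14)*(-37))*(-36) = (13*(-37))*(-36) = -481*(-36) = 17316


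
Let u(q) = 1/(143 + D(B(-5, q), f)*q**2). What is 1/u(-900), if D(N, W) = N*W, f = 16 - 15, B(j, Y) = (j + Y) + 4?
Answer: -729809857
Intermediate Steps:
B(j, Y) = 4 + Y + j (B(j, Y) = (Y + j) + 4 = 4 + Y + j)
f = 1
u(q) = 1/(143 + q**2*(-1 + q)) (u(q) = 1/(143 + ((4 + q - 5)*1)*q**2) = 1/(143 + ((-1 + q)*1)*q**2) = 1/(143 + (-1 + q)*q**2) = 1/(143 + q**2*(-1 + q)))
1/u(-900) = 1/(1/(143 + (-900)**2*(-1 - 900))) = 1/(1/(143 + 810000*(-901))) = 1/(1/(143 - 729810000)) = 1/(1/(-729809857)) = 1/(-1/729809857) = -729809857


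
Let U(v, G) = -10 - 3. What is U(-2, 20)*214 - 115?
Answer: -2897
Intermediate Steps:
U(v, G) = -13
U(-2, 20)*214 - 115 = -13*214 - 115 = -2782 - 115 = -2897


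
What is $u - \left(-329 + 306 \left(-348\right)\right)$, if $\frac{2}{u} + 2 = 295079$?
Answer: $\frac{31519239911}{295077} \approx 1.0682 \cdot 10^{5}$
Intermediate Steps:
$u = \frac{2}{295077}$ ($u = \frac{2}{-2 + 295079} = \frac{2}{295077} \approx 6.7779 \cdot 10^{-6}$)
$u - \left(-329 + 306 \left(-348\right)\right) = \frac{2}{295077} - \left(-329 + 306 \left(-348\right)\right) = \frac{2}{295077} - \left(-329 - 106488\right) = \frac{2}{295077} - -106817 = \frac{2}{295077} + 106817 = \frac{31519239911}{295077}$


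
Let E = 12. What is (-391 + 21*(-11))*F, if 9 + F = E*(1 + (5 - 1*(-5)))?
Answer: -76506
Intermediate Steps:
F = 123 (F = -9 + 12*(1 + (5 - 1*(-5))) = -9 + 12*(1 + (5 + 5)) = -9 + 12*(1 + 10) = -9 + 12*11 = -9 + 132 = 123)
(-391 + 21*(-11))*F = (-391 + 21*(-11))*123 = (-391 - 231)*123 = -622*123 = -76506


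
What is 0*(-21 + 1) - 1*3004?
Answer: -3004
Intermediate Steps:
0*(-21 + 1) - 1*3004 = 0*(-20) - 3004 = 0 - 3004 = -3004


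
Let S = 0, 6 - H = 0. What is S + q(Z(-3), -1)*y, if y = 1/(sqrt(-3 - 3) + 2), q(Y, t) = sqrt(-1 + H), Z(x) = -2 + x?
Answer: sqrt(5)*(2 - I*sqrt(6))/10 ≈ 0.44721 - 0.54772*I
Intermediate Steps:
H = 6 (H = 6 - 1*0 = 6 + 0 = 6)
q(Y, t) = sqrt(5) (q(Y, t) = sqrt(-1 + 6) = sqrt(5))
y = 1/(2 + I*sqrt(6)) (y = 1/(sqrt(-6) + 2) = 1/(I*sqrt(6) + 2) = 1/(2 + I*sqrt(6)) ≈ 0.2 - 0.24495*I)
S + q(Z(-3), -1)*y = 0 + sqrt(5)*(1/5 - I*sqrt(6)/10) = sqrt(5)*(1/5 - I*sqrt(6)/10)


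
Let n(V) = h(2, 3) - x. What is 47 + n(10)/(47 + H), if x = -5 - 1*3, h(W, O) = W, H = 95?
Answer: 3342/71 ≈ 47.070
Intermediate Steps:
x = -8 (x = -5 - 3 = -8)
n(V) = 10 (n(V) = 2 - 1*(-8) = 2 + 8 = 10)
47 + n(10)/(47 + H) = 47 + 10/(47 + 95) = 47 + 10/142 = 47 + 10*(1/142) = 47 + 5/71 = 3342/71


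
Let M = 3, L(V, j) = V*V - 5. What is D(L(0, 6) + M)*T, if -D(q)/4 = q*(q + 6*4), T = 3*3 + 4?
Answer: 2288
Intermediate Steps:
L(V, j) = -5 + V**2 (L(V, j) = V**2 - 5 = -5 + V**2)
T = 13 (T = 9 + 4 = 13)
D(q) = -4*q*(24 + q) (D(q) = -4*q*(q + 6*4) = -4*q*(q + 24) = -4*q*(24 + q))
D(L(0, 6) + M)*T = -4*((-5 + 0**2) + 3)*(24 + ((-5 + 0**2) + 3))*13 = -4*((-5 + 0) + 3)*(24 + ((-5 + 0) + 3))*13 = -4*(-5 + 3)*(24 + (-5 + 3))*13 = -4*(-2)*(24 - 2)*13 = -4*(-2)*22*13 = 176*13 = 2288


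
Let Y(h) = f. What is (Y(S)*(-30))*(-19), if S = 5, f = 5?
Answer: 2850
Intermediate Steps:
Y(h) = 5
(Y(S)*(-30))*(-19) = (5*(-30))*(-19) = -150*(-19) = 2850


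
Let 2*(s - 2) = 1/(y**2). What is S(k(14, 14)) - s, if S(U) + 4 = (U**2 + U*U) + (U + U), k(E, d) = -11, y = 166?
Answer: 11793967/55112 ≈ 214.00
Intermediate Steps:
S(U) = -4 + 2*U + 2*U**2 (S(U) = -4 + ((U**2 + U*U) + (U + U)) = -4 + ((U**2 + U**2) + 2*U) = -4 + (2*U**2 + 2*U) = -4 + (2*U + 2*U**2) = -4 + 2*U + 2*U**2)
s = 110225/55112 (s = 2 + 1/(2*(166**2)) = 2 + (1/2)/27556 = 2 + (1/2)*(1/27556) = 2 + 1/55112 = 110225/55112 ≈ 2.0000)
S(k(14, 14)) - s = (-4 + 2*(-11) + 2*(-11)**2) - 1*110225/55112 = (-4 - 22 + 2*121) - 110225/55112 = (-4 - 22 + 242) - 110225/55112 = 216 - 110225/55112 = 11793967/55112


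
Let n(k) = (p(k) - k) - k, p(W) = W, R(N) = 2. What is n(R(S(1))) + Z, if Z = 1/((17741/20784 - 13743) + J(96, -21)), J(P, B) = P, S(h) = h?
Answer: -567263798/283621507 ≈ -2.0001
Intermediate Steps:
n(k) = -k (n(k) = (k - k) - k = 0 - k = -k)
Z = -20784/283621507 (Z = 1/((17741/20784 - 13743) + 96) = 1/(-285616771/20784 + 96) = 1/(-283621507/20784) = -20784/283621507 ≈ -7.3281e-5)
n(R(S(1))) + Z = -1*2 - 20784/283621507 = -2 - 20784/283621507 = -567263798/283621507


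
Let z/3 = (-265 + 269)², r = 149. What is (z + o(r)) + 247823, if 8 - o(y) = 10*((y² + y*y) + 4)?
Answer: -196181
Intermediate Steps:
o(y) = -32 - 20*y² (o(y) = 8 - 10*((y² + y*y) + 4) = 8 - 10*((y² + y²) + 4) = 8 - 10*(2*y² + 4) = 8 - 10*(4 + 2*y²) = 8 - (40 + 20*y²) = 8 + (-40 - 20*y²) = -32 - 20*y²)
z = 48 (z = 3*(-265 + 269)² = 3*4² = 3*16 = 48)
(z + o(r)) + 247823 = (48 + (-32 - 20*149²)) + 247823 = (48 + (-32 - 20*22201)) + 247823 = (48 + (-32 - 444020)) + 247823 = (48 - 444052) + 247823 = -444004 + 247823 = -196181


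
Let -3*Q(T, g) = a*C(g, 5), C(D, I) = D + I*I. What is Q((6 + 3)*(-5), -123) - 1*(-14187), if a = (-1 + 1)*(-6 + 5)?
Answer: 14187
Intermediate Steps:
C(D, I) = D + I²
a = 0 (a = 0*(-1) = 0)
Q(T, g) = 0 (Q(T, g) = -0*(g + 5²) = -0*(g + 25) = -0*(25 + g) = -⅓*0 = 0)
Q((6 + 3)*(-5), -123) - 1*(-14187) = 0 - 1*(-14187) = 0 + 14187 = 14187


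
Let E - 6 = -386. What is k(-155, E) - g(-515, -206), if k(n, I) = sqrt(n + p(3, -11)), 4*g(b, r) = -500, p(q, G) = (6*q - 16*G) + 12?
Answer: 125 + sqrt(51) ≈ 132.14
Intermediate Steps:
E = -380 (E = 6 - 386 = -380)
p(q, G) = 12 - 16*G + 6*q (p(q, G) = (-16*G + 6*q) + 12 = 12 - 16*G + 6*q)
g(b, r) = -125 (g(b, r) = (1/4)*(-500) = -125)
k(n, I) = sqrt(206 + n) (k(n, I) = sqrt(n + (12 - 16*(-11) + 6*3)) = sqrt(n + (12 + 176 + 18)) = sqrt(n + 206) = sqrt(206 + n))
k(-155, E) - g(-515, -206) = sqrt(206 - 155) - 1*(-125) = sqrt(51) + 125 = 125 + sqrt(51)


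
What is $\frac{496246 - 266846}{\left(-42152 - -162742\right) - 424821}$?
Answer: $- \frac{229400}{304231} \approx -0.75403$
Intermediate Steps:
$\frac{496246 - 266846}{\left(-42152 - -162742\right) - 424821} = \frac{229400}{\left(-42152 + 162742\right) - 424821} = \frac{229400}{120590 - 424821} = \frac{229400}{-304231} = 229400 \left(- \frac{1}{304231}\right) = - \frac{229400}{304231}$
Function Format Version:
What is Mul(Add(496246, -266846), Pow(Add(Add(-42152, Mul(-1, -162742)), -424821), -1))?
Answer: Rational(-229400, 304231) ≈ -0.75403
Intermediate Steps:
Mul(Add(496246, -266846), Pow(Add(Add(-42152, Mul(-1, -162742)), -424821), -1)) = Mul(229400, Pow(Add(Add(-42152, 162742), -424821), -1)) = Mul(229400, Pow(Add(120590, -424821), -1)) = Mul(229400, Pow(-304231, -1)) = Mul(229400, Rational(-1, 304231)) = Rational(-229400, 304231)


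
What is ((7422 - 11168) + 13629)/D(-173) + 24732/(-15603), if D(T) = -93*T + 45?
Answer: -81607213/83912934 ≈ -0.97252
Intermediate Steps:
D(T) = 45 - 93*T
((7422 - 11168) + 13629)/D(-173) + 24732/(-15603) = ((7422 - 11168) + 13629)/(45 - 93*(-173)) + 24732/(-15603) = (-3746 + 13629)/(45 + 16089) + 24732*(-1/15603) = 9883/16134 - 8244/5201 = -81607213/83912934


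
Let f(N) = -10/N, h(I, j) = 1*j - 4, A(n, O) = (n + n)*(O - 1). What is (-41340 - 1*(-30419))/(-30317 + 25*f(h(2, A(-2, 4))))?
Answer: 87368/242411 ≈ 0.36041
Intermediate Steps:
A(n, O) = 2*n*(-1 + O) (A(n, O) = (2*n)*(-1 + O) = 2*n*(-1 + O))
h(I, j) = -4 + j (h(I, j) = j - 4 = -4 + j)
(-41340 - 1*(-30419))/(-30317 + 25*f(h(2, A(-2, 4)))) = (-41340 - 1*(-30419))/(-30317 + 25*(-10/(-4 + 2*(-2)*(-1 + 4)))) = (-41340 + 30419)/(-30317 + 25*(-10/(-4 + 2*(-2)*3))) = -10921/(-30317 + 25*(-10/(-4 - 12))) = -10921/(-30317 + 25*(-10/(-16))) = -10921/(-30317 + 25*(-10*(-1/16))) = -10921/(-30317 + 25*(5/8)) = -10921/(-30317 + 125/8) = -10921/(-242411/8) = -10921*(-8/242411) = 87368/242411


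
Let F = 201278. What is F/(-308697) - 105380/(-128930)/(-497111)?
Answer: -1290044701862180/1978516902613731 ≈ -0.65203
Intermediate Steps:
F/(-308697) - 105380/(-128930)/(-497111) = 201278/(-308697) - 105380/(-128930)/(-497111) = 201278*(-1/308697) - 105380*(-1/128930)*(-1/497111) = -201278/308697 + (10538/12893)*(-1/497111) = -201278/308697 - 10538/6409252123 = -1290044701862180/1978516902613731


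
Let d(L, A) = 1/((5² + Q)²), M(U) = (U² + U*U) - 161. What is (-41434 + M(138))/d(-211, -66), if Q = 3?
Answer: -2749488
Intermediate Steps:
M(U) = -161 + 2*U² (M(U) = (U² + U²) - 161 = 2*U² - 161 = -161 + 2*U²)
d(L, A) = 1/784 (d(L, A) = 1/((5² + 3)²) = 1/((25 + 3)²) = 1/(28²) = 1/784)
(-41434 + M(138))/d(-211, -66) = (-41434 + (-161 + 2*138²))/(1/784) = (-41434 + (-161 + 2*19044))*784 = (-41434 + (-161 + 38088))*784 = (-41434 + 37927)*784 = -3507*784 = -2749488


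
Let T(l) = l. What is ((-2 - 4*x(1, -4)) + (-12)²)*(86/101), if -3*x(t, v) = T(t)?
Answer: 36980/303 ≈ 122.05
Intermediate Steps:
x(t, v) = -t/3
((-2 - 4*x(1, -4)) + (-12)²)*(86/101) = ((-2 - (-4)/3) + (-12)²)*(86/101) = ((-2 - 4*(-⅓)) + 144)*(86*(1/101)) = ((-2 + 4/3) + 144)*(86/101) = (-⅔ + 144)*(86/101) = (430/3)*(86/101) = 36980/303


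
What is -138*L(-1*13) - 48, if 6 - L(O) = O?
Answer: -2670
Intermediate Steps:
L(O) = 6 - O
-138*L(-1*13) - 48 = -138*(6 - (-1)*13) - 48 = -138*(6 - 1*(-13)) - 48 = -138*(6 + 13) - 48 = -138*19 - 48 = -2622 - 48 = -2670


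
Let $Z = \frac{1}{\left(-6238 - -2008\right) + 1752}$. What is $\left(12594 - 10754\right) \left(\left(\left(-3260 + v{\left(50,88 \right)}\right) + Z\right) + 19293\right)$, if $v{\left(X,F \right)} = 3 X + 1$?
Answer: $\frac{36895634920}{1239} \approx 2.9779 \cdot 10^{7}$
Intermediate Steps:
$v{\left(X,F \right)} = 1 + 3 X$
$Z = - \frac{1}{2478}$ ($Z = \frac{1}{\left(-6238 + 2008\right) + 1752} = \frac{1}{-4230 + 1752} = \frac{1}{-2478} = - \frac{1}{2478} \approx -0.00040355$)
$\left(12594 - 10754\right) \left(\left(\left(-3260 + v{\left(50,88 \right)}\right) + Z\right) + 19293\right) = \left(12594 - 10754\right) \left(\left(\left(-3260 + \left(1 + 3 \cdot 50\right)\right) - \frac{1}{2478}\right) + 19293\right) = 1840 \left(\left(\left(-3260 + \left(1 + 150\right)\right) - \frac{1}{2478}\right) + 19293\right) = 1840 \left(\left(\left(-3260 + 151\right) - \frac{1}{2478}\right) + 19293\right) = 1840 \left(\left(-3109 - \frac{1}{2478}\right) + 19293\right) = 1840 \left(- \frac{7704103}{2478} + 19293\right) = 1840 \cdot \frac{40103951}{2478} = \frac{36895634920}{1239}$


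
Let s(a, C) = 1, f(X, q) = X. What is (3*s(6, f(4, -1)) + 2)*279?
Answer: 1395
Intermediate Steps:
(3*s(6, f(4, -1)) + 2)*279 = (3*1 + 2)*279 = (3 + 2)*279 = 5*279 = 1395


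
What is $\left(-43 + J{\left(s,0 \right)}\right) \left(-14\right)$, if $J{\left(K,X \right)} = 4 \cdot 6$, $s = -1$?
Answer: $266$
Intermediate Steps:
$J{\left(K,X \right)} = 24$
$\left(-43 + J{\left(s,0 \right)}\right) \left(-14\right) = \left(-43 + 24\right) \left(-14\right) = \left(-19\right) \left(-14\right) = 266$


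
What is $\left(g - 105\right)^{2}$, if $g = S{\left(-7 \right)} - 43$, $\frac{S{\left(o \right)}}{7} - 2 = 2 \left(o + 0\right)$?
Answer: $53824$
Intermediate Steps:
$S{\left(o \right)} = 14 + 14 o$ ($S{\left(o \right)} = 14 + 7 \cdot 2 \left(o + 0\right) = 14 + 7 \cdot 2 o = 14 + 14 o$)
$g = -127$ ($g = \left(14 + 14 \left(-7\right)\right) - 43 = \left(14 - 98\right) - 43 = -84 - 43 = -127$)
$\left(g - 105\right)^{2} = \left(-127 - 105\right)^{2} = \left(-232\right)^{2} = 53824$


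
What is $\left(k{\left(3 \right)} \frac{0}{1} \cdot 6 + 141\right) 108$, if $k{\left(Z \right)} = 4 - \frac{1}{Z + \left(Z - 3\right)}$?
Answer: $15228$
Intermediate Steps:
$k{\left(Z \right)} = 4 - \frac{1}{-3 + 2 Z}$ ($k{\left(Z \right)} = 4 - \frac{1}{Z + \left(-3 + Z\right)} = 4 - \frac{1}{-3 + 2 Z}$)
$\left(k{\left(3 \right)} \frac{0}{1} \cdot 6 + 141\right) 108 = \left(\frac{-13 + 8 \cdot 3}{-3 + 2 \cdot 3} \cdot \frac{0}{1} \cdot 6 + 141\right) 108 = \left(\frac{-13 + 24}{-3 + 6} \cdot 0 \cdot 1 \cdot 6 + 141\right) 108 = \left(\frac{1}{3} \cdot 11 \cdot 0 \cdot 6 + 141\right) 108 = \left(\frac{11}{3} \cdot 0 \cdot 6 + 141\right) 108 = \left(0 \cdot 6 + 141\right) 108 = \left(0 + 141\right) 108 = 141 \cdot 108 = 15228$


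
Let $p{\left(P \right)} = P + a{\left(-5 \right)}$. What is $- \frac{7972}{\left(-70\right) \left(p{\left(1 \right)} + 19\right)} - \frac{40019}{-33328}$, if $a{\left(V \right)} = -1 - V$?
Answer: $\frac{20807671}{3499440} \approx 5.946$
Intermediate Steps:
$p{\left(P \right)} = 4 + P$ ($p{\left(P \right)} = P - -4 = P + \left(-1 + 5\right) = P + 4 = 4 + P$)
$- \frac{7972}{\left(-70\right) \left(p{\left(1 \right)} + 19\right)} - \frac{40019}{-33328} = - \frac{7972}{\left(-70\right) \left(\left(4 + 1\right) + 19\right)} - \frac{40019}{-33328} = - \frac{7972}{\left(-70\right) \left(5 + 19\right)} - - \frac{40019}{33328} = - \frac{7972}{\left(-70\right) 24} + \frac{40019}{33328} = - \frac{7972}{-1680} + \frac{40019}{33328} = \left(-7972\right) \left(- \frac{1}{1680}\right) + \frac{40019}{33328} = \frac{1993}{420} + \frac{40019}{33328} = \frac{20807671}{3499440}$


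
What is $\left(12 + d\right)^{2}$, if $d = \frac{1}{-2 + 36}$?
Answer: $\frac{167281}{1156} \approx 144.71$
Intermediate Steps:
$d = \frac{1}{34} \approx 0.029412$
$\left(12 + d\right)^{2} = \left(12 + \frac{1}{34}\right)^{2} = \left(\frac{409}{34}\right)^{2} = \frac{167281}{1156}$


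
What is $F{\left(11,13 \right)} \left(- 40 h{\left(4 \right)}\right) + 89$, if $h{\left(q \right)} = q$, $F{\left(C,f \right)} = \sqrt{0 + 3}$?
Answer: $89 - 160 \sqrt{3} \approx -188.13$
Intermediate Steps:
$F{\left(C,f \right)} = \sqrt{3}$
$F{\left(11,13 \right)} \left(- 40 h{\left(4 \right)}\right) + 89 = \sqrt{3} \left(\left(-40\right) 4\right) + 89 = \sqrt{3} \left(-160\right) + 89 = - 160 \sqrt{3} + 89 = 89 - 160 \sqrt{3}$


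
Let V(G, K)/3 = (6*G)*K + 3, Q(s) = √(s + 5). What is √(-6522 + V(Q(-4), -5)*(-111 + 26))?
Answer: 11*√3 ≈ 19.053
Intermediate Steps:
Q(s) = √(5 + s)
V(G, K) = 9 + 18*G*K (V(G, K) = 3*((6*G)*K + 3) = 3*(6*G*K + 3) = 3*(3 + 6*G*K) = 9 + 18*G*K)
√(-6522 + V(Q(-4), -5)*(-111 + 26)) = √(-6522 + (9 + 18*√(5 - 4)*(-5))*(-111 + 26)) = √(-6522 + (9 + 18*√1*(-5))*(-85)) = √(-6522 + (9 + 18*1*(-5))*(-85)) = √(-6522 + (9 - 90)*(-85)) = √(-6522 - 81*(-85)) = √(-6522 + 6885) = √363 = 11*√3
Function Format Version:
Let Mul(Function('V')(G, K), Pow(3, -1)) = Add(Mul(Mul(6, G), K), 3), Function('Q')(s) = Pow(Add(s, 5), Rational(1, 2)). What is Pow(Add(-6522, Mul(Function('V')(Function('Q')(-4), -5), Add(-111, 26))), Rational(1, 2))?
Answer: Mul(11, Pow(3, Rational(1, 2))) ≈ 19.053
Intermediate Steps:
Function('Q')(s) = Pow(Add(5, s), Rational(1, 2))
Function('V')(G, K) = Add(9, Mul(18, G, K)) (Function('V')(G, K) = Mul(3, Add(Mul(Mul(6, G), K), 3)) = Mul(3, Add(Mul(6, G, K), 3)) = Mul(3, Add(3, Mul(6, G, K))) = Add(9, Mul(18, G, K)))
Pow(Add(-6522, Mul(Function('V')(Function('Q')(-4), -5), Add(-111, 26))), Rational(1, 2)) = Pow(Add(-6522, Mul(Add(9, Mul(18, Pow(Add(5, -4), Rational(1, 2)), -5)), Add(-111, 26))), Rational(1, 2)) = Pow(Add(-6522, Mul(Add(9, Mul(18, Pow(1, Rational(1, 2)), -5)), -85)), Rational(1, 2)) = Pow(Add(-6522, Mul(Add(9, Mul(18, 1, -5)), -85)), Rational(1, 2)) = Pow(Add(-6522, Mul(Add(9, -90), -85)), Rational(1, 2)) = Pow(Add(-6522, Mul(-81, -85)), Rational(1, 2)) = Pow(Add(-6522, 6885), Rational(1, 2)) = Pow(363, Rational(1, 2)) = Mul(11, Pow(3, Rational(1, 2)))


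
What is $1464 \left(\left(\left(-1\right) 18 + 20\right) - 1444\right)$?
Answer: $-2111088$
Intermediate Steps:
$1464 \left(\left(\left(-1\right) 18 + 20\right) - 1444\right) = 1464 \left(\left(-18 + 20\right) - 1444\right) = 1464 \left(2 - 1444\right) = 1464 \left(-1442\right) = -2111088$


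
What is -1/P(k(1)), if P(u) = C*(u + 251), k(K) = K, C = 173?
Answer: -1/43596 ≈ -2.2938e-5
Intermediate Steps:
P(u) = 43423 + 173*u (P(u) = 173*(u + 251) = 173*(251 + u) = 43423 + 173*u)
-1/P(k(1)) = -1/(43423 + 173*1) = -1/(43423 + 173) = -1/43596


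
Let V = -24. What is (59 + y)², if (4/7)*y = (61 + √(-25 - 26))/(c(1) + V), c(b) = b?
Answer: 12503751/4232 - 35007*I*√51/4232 ≈ 2954.6 - 59.074*I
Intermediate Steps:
y = -427/92 - 7*I*√51/92 (y = 7*((61 + √(-25 - 26))/(1 - 24))/4 = 7*((61 + √(-51))/(-23))/4 = 7*((61 + I*√51)*(-1/23))/4 = 7*(-61/23 - I*√51/23)/4 = -427/92 - 7*I*√51/92 ≈ -4.6413 - 0.54337*I)
(59 + y)² = (59 + (-427/92 - 7*I*√51/92))² = (5001/92 - 7*I*√51/92)²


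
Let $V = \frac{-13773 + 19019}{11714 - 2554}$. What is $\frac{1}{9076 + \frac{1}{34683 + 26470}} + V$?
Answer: $\frac{1456109682607}{2542012800820} \approx 0.57282$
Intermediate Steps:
$V = \frac{2623}{4580}$ ($V = \frac{5246}{9160} = 5246 \cdot \frac{1}{9160} = \frac{2623}{4580} \approx 0.57271$)
$\frac{1}{9076 + \frac{1}{34683 + 26470}} + V = \frac{1}{9076 + \frac{1}{34683 + 26470}} + \frac{2623}{4580} = \frac{1}{9076 + \frac{1}{61153}} + \frac{2623}{4580} = \frac{1}{\frac{555024629}{61153}} + \frac{2623}{4580} = \frac{61153}{555024629} + \frac{2623}{4580} = \frac{1456109682607}{2542012800820}$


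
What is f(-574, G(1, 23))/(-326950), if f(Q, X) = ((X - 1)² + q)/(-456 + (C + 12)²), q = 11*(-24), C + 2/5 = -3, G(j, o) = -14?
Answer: -3/9608306 ≈ -3.1223e-7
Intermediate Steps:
C = -17/5 (C = -⅖ - 3 = -17/5 ≈ -3.4000)
q = -264
f(Q, X) = 6600/9551 - 25*(-1 + X)²/9551 (f(Q, X) = ((X - 1)² - 264)/(-456 + (-17/5 + 12)²) = ((-1 + X)² - 264)/(-456 + (43/5)²) = (-264 + (-1 + X)²)/(-456 + 1849/25) = (-264 + (-1 + X)²)/(-9551/25) = (-264 + (-1 + X)²)*(-25/9551) = 6600/9551 - 25*(-1 + X)²/9551)
f(-574, G(1, 23))/(-326950) = (6600/9551 - 25*(-1 - 14)²/9551)/(-326950) = (6600/9551 - 25/9551*(-15)²)*(-1/326950) = (6600/9551 - 25/9551*225)*(-1/326950) = (6600/9551 - 5625/9551)*(-1/326950) = (975/9551)*(-1/326950) = -3/9608306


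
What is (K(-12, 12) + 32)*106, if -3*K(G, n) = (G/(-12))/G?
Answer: 61109/18 ≈ 3394.9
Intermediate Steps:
K(G, n) = 1/36 (K(G, n) = -G/(-12)/(3*G) = -G*(-1/12)/(3*G) = -(-G/12)/(3*G) = -⅓*(-1/12) = 1/36)
(K(-12, 12) + 32)*106 = (1/36 + 32)*106 = (1153/36)*106 = 61109/18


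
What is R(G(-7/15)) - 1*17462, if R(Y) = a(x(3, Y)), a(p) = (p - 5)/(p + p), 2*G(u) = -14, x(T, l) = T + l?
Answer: -139687/8 ≈ -17461.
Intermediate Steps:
G(u) = -7 (G(u) = (½)*(-14) = -7)
a(p) = (-5 + p)/(2*p) (a(p) = (-5 + p)/((2*p)) = (-5 + p)*(1/(2*p)) = (-5 + p)/(2*p))
R(Y) = (-2 + Y)/(2*(3 + Y)) (R(Y) = (-5 + (3 + Y))/(2*(3 + Y)) = (-2 + Y)/(2*(3 + Y)))
R(G(-7/15)) - 1*17462 = (-2 - 7)/(2*(3 - 7)) - 1*17462 = (½)*(-9)/(-4) - 17462 = (½)*(-¼)*(-9) - 17462 = 9/8 - 17462 = -139687/8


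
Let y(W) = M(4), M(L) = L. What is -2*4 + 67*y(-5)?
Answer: 260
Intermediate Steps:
y(W) = 4
-2*4 + 67*y(-5) = -2*4 + 67*4 = -8 + 268 = 260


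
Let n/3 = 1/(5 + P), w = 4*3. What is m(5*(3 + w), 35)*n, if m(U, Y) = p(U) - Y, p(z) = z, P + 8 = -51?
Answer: -20/9 ≈ -2.2222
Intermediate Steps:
w = 12
P = -59 (P = -8 - 51 = -59)
m(U, Y) = U - Y
n = -1/18 (n = 3/(5 - 59) = 3/(-54) = 3*(-1/54) = -1/18 ≈ -0.055556)
m(5*(3 + w), 35)*n = (5*(3 + 12) - 1*35)*(-1/18) = (5*15 - 35)*(-1/18) = (75 - 35)*(-1/18) = 40*(-1/18) = -20/9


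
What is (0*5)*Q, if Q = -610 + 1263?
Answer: 0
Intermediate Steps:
Q = 653
(0*5)*Q = (0*5)*653 = 0*653 = 0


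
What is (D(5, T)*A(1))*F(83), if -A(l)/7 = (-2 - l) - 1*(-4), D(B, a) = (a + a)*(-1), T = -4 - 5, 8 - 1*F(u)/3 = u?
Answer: 28350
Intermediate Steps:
F(u) = 24 - 3*u
T = -9
D(B, a) = -2*a (D(B, a) = (2*a)*(-1) = -2*a)
A(l) = -14 + 7*l (A(l) = -7*((-2 - l) - 1*(-4)) = -7*((-2 - l) + 4) = -7*(2 - l) = -14 + 7*l)
(D(5, T)*A(1))*F(83) = ((-2*(-9))*(-14 + 7*1))*(24 - 3*83) = (18*(-14 + 7))*(24 - 249) = (18*(-7))*(-225) = -126*(-225) = 28350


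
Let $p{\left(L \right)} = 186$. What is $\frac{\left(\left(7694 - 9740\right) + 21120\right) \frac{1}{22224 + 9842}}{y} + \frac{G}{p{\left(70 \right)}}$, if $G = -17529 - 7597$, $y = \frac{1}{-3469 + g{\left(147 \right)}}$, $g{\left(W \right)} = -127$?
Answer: $- \frac{3390862415}{1491069} \approx -2274.1$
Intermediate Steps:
$y = - \frac{1}{3596}$ ($y = \frac{1}{-3469 - 127} = \frac{1}{-3596} = - \frac{1}{3596} \approx -0.00027809$)
$G = -25126$
$\frac{\left(\left(7694 - 9740\right) + 21120\right) \frac{1}{22224 + 9842}}{y} + \frac{G}{p{\left(70 \right)}} = \frac{\left(\left(7694 - 9740\right) + 21120\right) \frac{1}{22224 + 9842}}{- \frac{1}{3596}} - \frac{25126}{186} = \frac{-2046 + 21120}{32066} \left(-3596\right) - \frac{12563}{93} = 19074 \cdot \frac{1}{32066} \left(-3596\right) - \frac{12563}{93} = \frac{9537}{16033} \left(-3596\right) - \frac{12563}{93} = - \frac{34295052}{16033} - \frac{12563}{93} = - \frac{3390862415}{1491069}$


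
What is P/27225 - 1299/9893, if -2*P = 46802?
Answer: -266871368/269336925 ≈ -0.99085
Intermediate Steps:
P = -23401 (P = -½*46802 = -23401)
P/27225 - 1299/9893 = -23401/27225 - 1299/9893 = -266871368/269336925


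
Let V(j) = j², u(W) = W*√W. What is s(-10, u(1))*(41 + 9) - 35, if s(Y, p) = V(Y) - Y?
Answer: 5465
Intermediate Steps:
u(W) = W^(3/2)
s(Y, p) = Y² - Y
s(-10, u(1))*(41 + 9) - 35 = (-10*(-1 - 10))*(41 + 9) - 35 = -10*(-11)*50 - 35 = 110*50 - 35 = 5500 - 35 = 5465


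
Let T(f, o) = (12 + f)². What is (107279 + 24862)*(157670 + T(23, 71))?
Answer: 20996544195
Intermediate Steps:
(107279 + 24862)*(157670 + T(23, 71)) = (107279 + 24862)*(157670 + (12 + 23)²) = 132141*(157670 + 35²) = 132141*(157670 + 1225) = 132141*158895 = 20996544195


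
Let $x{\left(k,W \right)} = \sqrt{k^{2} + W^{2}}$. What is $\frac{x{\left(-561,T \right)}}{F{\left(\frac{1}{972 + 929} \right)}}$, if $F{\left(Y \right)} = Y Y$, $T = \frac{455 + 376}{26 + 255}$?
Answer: $\frac{10841403 \sqrt{2761263938}}{281} \approx 2.0274 \cdot 10^{9}$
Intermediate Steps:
$T = \frac{831}{281} \approx 2.9573$
$x{\left(k,W \right)} = \sqrt{W^{2} + k^{2}}$
$F{\left(Y \right)} = Y^{2}$
$\frac{x{\left(-561,T \right)}}{F{\left(\frac{1}{972 + 929} \right)}} = \frac{\sqrt{\left(\frac{831}{281}\right)^{2} + \left(-561\right)^{2}}}{\left(\frac{1}{972 + 929}\right)^{2}} = \frac{\sqrt{\frac{690561}{78961} + 314721}}{\left(\frac{1}{1901}\right)^{2}} = \frac{\sqrt{\frac{24851375442}{78961}}}{\left(\frac{1}{1901}\right)^{2}} = \frac{3 \sqrt{2761263938}}{281} \frac{1}{\frac{1}{3613801}} = \frac{3 \sqrt{2761263938}}{281} \cdot 3613801 = \frac{10841403 \sqrt{2761263938}}{281}$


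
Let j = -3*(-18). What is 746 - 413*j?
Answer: -21556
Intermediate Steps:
j = 54
746 - 413*j = 746 - 413*54 = 746 - 22302 = -21556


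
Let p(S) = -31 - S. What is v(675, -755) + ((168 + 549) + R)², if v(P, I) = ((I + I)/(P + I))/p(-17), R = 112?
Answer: 76970841/112 ≈ 6.8724e+5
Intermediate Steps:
v(P, I) = -I/(7*(I + P)) (v(P, I) = ((I + I)/(P + I))/(-31 - 1*(-17)) = ((2*I)/(I + P))/(-31 + 17) = (2*I/(I + P))/(-14) = (2*I/(I + P))*(-1/14) = -I/(7*(I + P)))
v(675, -755) + ((168 + 549) + R)² = -1*(-755)/(7*(-755) + 7*675) + ((168 + 549) + 112)² = -1*(-755)/(-5285 + 4725) + (717 + 112)² = -1*(-755)/(-560) + 829² = -1*(-755)*(-1/560) + 687241 = -151/112 + 687241 = 76970841/112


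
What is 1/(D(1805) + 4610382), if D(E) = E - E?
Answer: 1/4610382 ≈ 2.1690e-7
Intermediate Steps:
D(E) = 0
1/(D(1805) + 4610382) = 1/(0 + 4610382) = 1/4610382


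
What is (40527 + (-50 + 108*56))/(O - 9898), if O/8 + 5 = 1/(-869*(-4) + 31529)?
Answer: -1628607625/347879682 ≈ -4.6815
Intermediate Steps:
O = -1400192/35005 (O = -40 + 8/(-869*(-4) + 31529) = -40 + 8/(3476 + 31529) = -40 + 8/35005 = -1400192/35005 ≈ -40.000)
(40527 + (-50 + 108*56))/(O - 9898) = (40527 + (-50 + 108*56))/(-1400192/35005 - 9898) = (40527 + (-50 + 6048))/(-347879682/35005) = (40527 + 5998)*(-35005/347879682) = 46525*(-35005/347879682) = -1628607625/347879682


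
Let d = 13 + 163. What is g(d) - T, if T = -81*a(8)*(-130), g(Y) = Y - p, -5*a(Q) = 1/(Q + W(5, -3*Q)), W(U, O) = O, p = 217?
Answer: -1381/8 ≈ -172.63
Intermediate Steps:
a(Q) = 1/(10*Q) (a(Q) = -1/(5*(Q - 3*Q)) = -(-1/(2*Q))/5 = -(-1)/(10*Q) = 1/(10*Q))
d = 176
g(Y) = -217 + Y (g(Y) = Y - 1*217 = Y - 217 = -217 + Y)
T = 1053/8 (T = -81/(10*8)*(-130) = -81*1/80*(-130) = -81/80*(-130) = 1053/8 ≈ 131.63)
g(d) - T = (-217 + 176) - 1*1053/8 = -41 - 1053/8 = -1381/8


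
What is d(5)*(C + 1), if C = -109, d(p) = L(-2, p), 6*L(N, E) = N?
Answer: 36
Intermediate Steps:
L(N, E) = N/6
d(p) = -⅓ (d(p) = (⅙)*(-2) = -⅓)
d(5)*(C + 1) = -(-109 + 1)/3 = -⅓*(-108) = 36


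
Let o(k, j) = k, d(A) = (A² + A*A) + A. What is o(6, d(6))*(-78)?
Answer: -468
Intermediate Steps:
d(A) = A + 2*A² (d(A) = (A² + A²) + A = 2*A² + A = A + 2*A²)
o(6, d(6))*(-78) = 6*(-78) = -468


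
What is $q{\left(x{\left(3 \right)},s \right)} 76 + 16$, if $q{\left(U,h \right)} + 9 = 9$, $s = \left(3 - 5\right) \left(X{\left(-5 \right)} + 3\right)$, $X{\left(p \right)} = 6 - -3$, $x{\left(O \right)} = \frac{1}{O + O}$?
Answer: $16$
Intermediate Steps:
$x{\left(O \right)} = \frac{1}{2 O}$
$X{\left(p \right)} = 9$ ($X{\left(p \right)} = 6 + 3 = 9$)
$s = -24$ ($s = \left(3 - 5\right) \left(9 + 3\right) = \left(-2\right) 12 = -24$)
$q{\left(U,h \right)} = 0$ ($q{\left(U,h \right)} = -9 + 9 = 0$)
$q{\left(x{\left(3 \right)},s \right)} 76 + 16 = 0 \cdot 76 + 16 = 0 + 16 = 16$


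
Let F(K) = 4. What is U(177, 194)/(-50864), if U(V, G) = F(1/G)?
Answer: -1/12716 ≈ -7.8641e-5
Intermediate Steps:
U(V, G) = 4
U(177, 194)/(-50864) = 4/(-50864) = 4*(-1/50864) = -1/12716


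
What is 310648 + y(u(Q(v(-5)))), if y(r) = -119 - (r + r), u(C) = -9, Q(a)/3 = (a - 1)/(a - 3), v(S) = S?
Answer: 310547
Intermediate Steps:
Q(a) = 3*(-1 + a)/(-3 + a) (Q(a) = 3*((a - 1)/(a - 3)) = 3*((-1 + a)/(-3 + a)) = 3*(-1 + a)/(-3 + a))
y(r) = -119 - 2*r
310648 + y(u(Q(v(-5)))) = 310648 + (-119 - 2*(-9)) = 310648 + (-119 + 18) = 310648 - 101 = 310547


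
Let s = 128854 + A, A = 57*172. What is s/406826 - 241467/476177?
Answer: -16104651638/96860592101 ≈ -0.16627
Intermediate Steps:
A = 9804
s = 138658 (s = 128854 + 9804 = 138658)
s/406826 - 241467/476177 = 138658/406826 - 241467/476177 = 138658*(1/406826) - 241467*1/476177 = 69329/203413 - 241467/476177 = -16104651638/96860592101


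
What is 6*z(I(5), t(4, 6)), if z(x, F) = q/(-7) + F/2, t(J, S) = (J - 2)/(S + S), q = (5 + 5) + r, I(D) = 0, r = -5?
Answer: -53/14 ≈ -3.7857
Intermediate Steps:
q = 5 (q = (5 + 5) - 5 = 10 - 5 = 5)
t(J, S) = (-2 + J)/(2*S) (t(J, S) = (-2 + J)/((2*S)) = (-2 + J)*(1/(2*S)) = (-2 + J)/(2*S))
z(x, F) = -5/7 + F/2 (z(x, F) = 5/(-7) + F/2 = 5*(-⅐) + F*(½) = -5/7 + F/2)
6*z(I(5), t(4, 6)) = 6*(-5/7 + ((½)*(-2 + 4)/6)/2) = 6*(-5/7 + ((½)*(⅙)*2)/2) = 6*(-5/7 + (½)*(⅙)) = 6*(-5/7 + 1/12) = 6*(-53/84) = -53/14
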